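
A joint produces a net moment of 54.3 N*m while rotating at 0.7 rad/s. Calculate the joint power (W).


P = M * omega
P = 54.3 * 0.7
P = 38.0100


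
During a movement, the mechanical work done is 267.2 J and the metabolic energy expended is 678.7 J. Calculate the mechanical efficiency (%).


eta = (W_mech / E_meta) * 100
eta = (267.2 / 678.7) * 100
ratio = 0.3937
eta = 39.3694


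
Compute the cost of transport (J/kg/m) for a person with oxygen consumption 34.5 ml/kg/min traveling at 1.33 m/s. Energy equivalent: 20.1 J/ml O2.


Power per kg = VO2 * 20.1 / 60
Power per kg = 34.5 * 20.1 / 60 = 11.5575 W/kg
Cost = power_per_kg / speed
Cost = 11.5575 / 1.33
Cost = 8.6898


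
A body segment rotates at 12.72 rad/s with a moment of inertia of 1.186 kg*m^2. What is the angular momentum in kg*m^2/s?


L = I * omega
L = 1.186 * 12.72
L = 15.0859


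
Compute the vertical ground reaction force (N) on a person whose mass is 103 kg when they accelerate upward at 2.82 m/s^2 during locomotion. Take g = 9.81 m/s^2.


GRF = m * (g + a)
GRF = 103 * (9.81 + 2.82)
GRF = 103 * 12.6300
GRF = 1300.8900


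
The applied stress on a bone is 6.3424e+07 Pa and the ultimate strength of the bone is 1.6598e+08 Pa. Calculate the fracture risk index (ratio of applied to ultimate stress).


FRI = applied / ultimate
FRI = 6.3424e+07 / 1.6598e+08
FRI = 0.3821


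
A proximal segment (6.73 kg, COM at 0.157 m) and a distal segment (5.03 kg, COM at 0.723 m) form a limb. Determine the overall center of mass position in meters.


COM = (m1*x1 + m2*x2) / (m1 + m2)
COM = (6.73*0.157 + 5.03*0.723) / (6.73 + 5.03)
Numerator = 4.6933
Denominator = 11.7600
COM = 0.3991


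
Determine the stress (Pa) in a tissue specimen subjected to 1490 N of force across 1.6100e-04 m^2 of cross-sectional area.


stress = F / A
stress = 1490 / 1.6100e-04
stress = 9.2547e+06


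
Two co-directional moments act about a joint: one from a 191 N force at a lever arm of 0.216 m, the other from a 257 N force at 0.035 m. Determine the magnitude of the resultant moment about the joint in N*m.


M = F1 * d1 + F2 * d2
M = 191 * 0.216 + 257 * 0.035
M = 41.2560 + 8.9950
M = 50.2510


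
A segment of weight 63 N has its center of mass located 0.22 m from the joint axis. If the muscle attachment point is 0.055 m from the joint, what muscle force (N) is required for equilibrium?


F_muscle = W * d_load / d_muscle
F_muscle = 63 * 0.22 / 0.055
Numerator = 13.8600
F_muscle = 252.0000


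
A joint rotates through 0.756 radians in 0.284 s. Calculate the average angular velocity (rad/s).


omega = delta_theta / delta_t
omega = 0.756 / 0.284
omega = 2.6620


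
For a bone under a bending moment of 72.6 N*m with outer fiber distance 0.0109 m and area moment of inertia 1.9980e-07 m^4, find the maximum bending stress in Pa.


sigma = M * c / I
sigma = 72.6 * 0.0109 / 1.9980e-07
M * c = 0.7913
sigma = 3.9607e+06


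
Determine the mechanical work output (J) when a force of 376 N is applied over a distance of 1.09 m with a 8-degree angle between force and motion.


W = F * d * cos(theta)
theta = 8 deg = 0.1396 rad
cos(theta) = 0.9903
W = 376 * 1.09 * 0.9903
W = 405.8515


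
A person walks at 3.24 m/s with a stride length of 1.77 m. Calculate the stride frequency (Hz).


f = v / stride_length
f = 3.24 / 1.77
f = 1.8305


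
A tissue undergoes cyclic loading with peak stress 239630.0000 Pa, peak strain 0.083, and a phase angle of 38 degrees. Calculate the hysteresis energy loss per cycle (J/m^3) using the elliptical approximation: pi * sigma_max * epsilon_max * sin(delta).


E_loss = pi * sigma_max * epsilon_max * sin(delta)
delta = 38 deg = 0.6632 rad
sin(delta) = 0.6157
E_loss = pi * 239630.0000 * 0.083 * 0.6157
E_loss = 38469.0208


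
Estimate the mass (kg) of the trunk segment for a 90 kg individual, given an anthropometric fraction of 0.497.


m_segment = body_mass * fraction
m_segment = 90 * 0.497
m_segment = 44.7300


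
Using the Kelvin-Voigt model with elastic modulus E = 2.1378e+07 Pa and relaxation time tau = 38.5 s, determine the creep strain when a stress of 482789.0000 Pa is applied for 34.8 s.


epsilon(t) = (sigma/E) * (1 - exp(-t/tau))
sigma/E = 482789.0000 / 2.1378e+07 = 0.0226
exp(-t/tau) = exp(-34.8 / 38.5) = 0.4050
epsilon = 0.0226 * (1 - 0.4050)
epsilon = 0.0134


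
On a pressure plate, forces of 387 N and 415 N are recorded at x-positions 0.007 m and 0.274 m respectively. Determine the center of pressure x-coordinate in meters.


COP_x = (F1*x1 + F2*x2) / (F1 + F2)
COP_x = (387*0.007 + 415*0.274) / (387 + 415)
Numerator = 116.4190
Denominator = 802
COP_x = 0.1452


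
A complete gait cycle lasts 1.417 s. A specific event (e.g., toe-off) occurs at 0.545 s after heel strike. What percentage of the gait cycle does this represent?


pct = (event_time / cycle_time) * 100
pct = (0.545 / 1.417) * 100
ratio = 0.3846
pct = 38.4615


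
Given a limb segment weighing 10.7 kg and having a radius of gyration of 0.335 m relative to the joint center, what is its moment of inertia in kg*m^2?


I = m * k^2
I = 10.7 * 0.335^2
k^2 = 0.1122
I = 1.2008


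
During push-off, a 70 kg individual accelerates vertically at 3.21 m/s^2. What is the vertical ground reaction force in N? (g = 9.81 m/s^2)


GRF = m * (g + a)
GRF = 70 * (9.81 + 3.21)
GRF = 70 * 13.0200
GRF = 911.4000


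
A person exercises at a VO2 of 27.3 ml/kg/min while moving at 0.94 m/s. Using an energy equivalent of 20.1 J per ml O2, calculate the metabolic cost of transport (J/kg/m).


Power per kg = VO2 * 20.1 / 60
Power per kg = 27.3 * 20.1 / 60 = 9.1455 W/kg
Cost = power_per_kg / speed
Cost = 9.1455 / 0.94
Cost = 9.7293


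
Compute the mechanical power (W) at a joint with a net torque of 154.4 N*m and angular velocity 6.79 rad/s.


P = M * omega
P = 154.4 * 6.79
P = 1048.3760


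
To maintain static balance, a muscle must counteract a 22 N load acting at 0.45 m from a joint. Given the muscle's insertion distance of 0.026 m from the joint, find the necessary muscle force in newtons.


F_muscle = W * d_load / d_muscle
F_muscle = 22 * 0.45 / 0.026
Numerator = 9.9000
F_muscle = 380.7692


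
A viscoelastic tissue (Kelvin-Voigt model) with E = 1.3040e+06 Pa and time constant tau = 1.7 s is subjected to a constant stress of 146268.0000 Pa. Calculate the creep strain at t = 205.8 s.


epsilon(t) = (sigma/E) * (1 - exp(-t/tau))
sigma/E = 146268.0000 / 1.3040e+06 = 0.1122
exp(-t/tau) = exp(-205.8 / 1.7) = 2.6596e-53
epsilon = 0.1122 * (1 - 2.6596e-53)
epsilon = 0.1122


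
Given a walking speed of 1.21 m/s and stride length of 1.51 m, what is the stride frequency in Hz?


f = v / stride_length
f = 1.21 / 1.51
f = 0.8013


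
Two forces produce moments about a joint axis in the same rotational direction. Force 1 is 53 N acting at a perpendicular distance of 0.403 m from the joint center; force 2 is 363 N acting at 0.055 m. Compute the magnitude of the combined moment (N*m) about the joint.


M = F1 * d1 + F2 * d2
M = 53 * 0.403 + 363 * 0.055
M = 21.3590 + 19.9650
M = 41.3240


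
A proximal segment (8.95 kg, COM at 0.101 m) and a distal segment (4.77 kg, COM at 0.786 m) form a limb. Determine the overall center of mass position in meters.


COM = (m1*x1 + m2*x2) / (m1 + m2)
COM = (8.95*0.101 + 4.77*0.786) / (8.95 + 4.77)
Numerator = 4.6532
Denominator = 13.7200
COM = 0.3392


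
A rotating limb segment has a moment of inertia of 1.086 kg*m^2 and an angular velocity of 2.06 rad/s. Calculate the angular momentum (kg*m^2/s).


L = I * omega
L = 1.086 * 2.06
L = 2.2372


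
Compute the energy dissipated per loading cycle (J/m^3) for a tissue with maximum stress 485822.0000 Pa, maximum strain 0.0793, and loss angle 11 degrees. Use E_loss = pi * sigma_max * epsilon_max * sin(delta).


E_loss = pi * sigma_max * epsilon_max * sin(delta)
delta = 11 deg = 0.1920 rad
sin(delta) = 0.1908
E_loss = pi * 485822.0000 * 0.0793 * 0.1908
E_loss = 23093.9958


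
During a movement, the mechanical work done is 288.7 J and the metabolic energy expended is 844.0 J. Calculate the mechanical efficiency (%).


eta = (W_mech / E_meta) * 100
eta = (288.7 / 844.0) * 100
ratio = 0.3421
eta = 34.2062


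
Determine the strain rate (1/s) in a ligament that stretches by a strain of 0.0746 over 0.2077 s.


strain_rate = delta_strain / delta_t
strain_rate = 0.0746 / 0.2077
strain_rate = 0.3592


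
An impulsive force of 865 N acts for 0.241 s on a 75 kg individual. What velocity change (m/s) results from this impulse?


J = F * dt = 865 * 0.241 = 208.4650 N*s
delta_v = J / m
delta_v = 208.4650 / 75
delta_v = 2.7795


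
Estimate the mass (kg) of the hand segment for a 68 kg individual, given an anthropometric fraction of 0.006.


m_segment = body_mass * fraction
m_segment = 68 * 0.006
m_segment = 0.4080


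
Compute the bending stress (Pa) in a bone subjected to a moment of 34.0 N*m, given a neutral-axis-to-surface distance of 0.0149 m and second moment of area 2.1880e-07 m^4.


sigma = M * c / I
sigma = 34.0 * 0.0149 / 2.1880e-07
M * c = 0.5066
sigma = 2.3154e+06


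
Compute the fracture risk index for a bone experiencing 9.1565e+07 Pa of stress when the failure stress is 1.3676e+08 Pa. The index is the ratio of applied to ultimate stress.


FRI = applied / ultimate
FRI = 9.1565e+07 / 1.3676e+08
FRI = 0.6695


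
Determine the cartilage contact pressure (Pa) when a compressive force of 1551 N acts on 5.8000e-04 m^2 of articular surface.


P = F / A
P = 1551 / 5.8000e-04
P = 2.6741e+06


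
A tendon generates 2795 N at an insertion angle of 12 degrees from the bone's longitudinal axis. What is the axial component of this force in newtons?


F_eff = F_tendon * cos(theta)
theta = 12 deg = 0.2094 rad
cos(theta) = 0.9781
F_eff = 2795 * 0.9781
F_eff = 2733.9225


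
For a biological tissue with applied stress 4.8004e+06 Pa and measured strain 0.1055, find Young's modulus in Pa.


E = stress / strain
E = 4.8004e+06 / 0.1055
E = 4.5501e+07


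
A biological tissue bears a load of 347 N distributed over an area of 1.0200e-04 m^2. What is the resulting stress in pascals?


stress = F / A
stress = 347 / 1.0200e-04
stress = 3.4020e+06


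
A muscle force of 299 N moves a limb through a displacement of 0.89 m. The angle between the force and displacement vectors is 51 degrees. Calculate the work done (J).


W = F * d * cos(theta)
theta = 51 deg = 0.8901 rad
cos(theta) = 0.6293
W = 299 * 0.89 * 0.6293
W = 167.4684


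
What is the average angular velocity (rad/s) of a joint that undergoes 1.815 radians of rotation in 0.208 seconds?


omega = delta_theta / delta_t
omega = 1.815 / 0.208
omega = 8.7260


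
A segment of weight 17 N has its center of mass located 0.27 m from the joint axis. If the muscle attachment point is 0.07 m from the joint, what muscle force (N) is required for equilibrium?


F_muscle = W * d_load / d_muscle
F_muscle = 17 * 0.27 / 0.07
Numerator = 4.5900
F_muscle = 65.5714


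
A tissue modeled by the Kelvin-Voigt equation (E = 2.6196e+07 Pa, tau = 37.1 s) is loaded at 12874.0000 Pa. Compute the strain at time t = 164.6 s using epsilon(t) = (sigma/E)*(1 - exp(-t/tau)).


epsilon(t) = (sigma/E) * (1 - exp(-t/tau))
sigma/E = 12874.0000 / 2.6196e+07 = 4.9145e-04
exp(-t/tau) = exp(-164.6 / 37.1) = 0.0118
epsilon = 4.9145e-04 * (1 - 0.0118)
epsilon = 4.8563e-04


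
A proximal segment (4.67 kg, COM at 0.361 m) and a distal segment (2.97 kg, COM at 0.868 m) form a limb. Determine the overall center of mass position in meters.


COM = (m1*x1 + m2*x2) / (m1 + m2)
COM = (4.67*0.361 + 2.97*0.868) / (4.67 + 2.97)
Numerator = 4.2638
Denominator = 7.6400
COM = 0.5581


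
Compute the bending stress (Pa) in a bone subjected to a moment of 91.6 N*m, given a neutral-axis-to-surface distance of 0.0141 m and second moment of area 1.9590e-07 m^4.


sigma = M * c / I
sigma = 91.6 * 0.0141 / 1.9590e-07
M * c = 1.2916
sigma = 6.5930e+06


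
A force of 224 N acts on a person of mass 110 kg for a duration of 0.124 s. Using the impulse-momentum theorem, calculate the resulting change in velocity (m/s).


J = F * dt = 224 * 0.124 = 27.7760 N*s
delta_v = J / m
delta_v = 27.7760 / 110
delta_v = 0.2525


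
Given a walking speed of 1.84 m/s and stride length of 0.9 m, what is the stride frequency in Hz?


f = v / stride_length
f = 1.84 / 0.9
f = 2.0444


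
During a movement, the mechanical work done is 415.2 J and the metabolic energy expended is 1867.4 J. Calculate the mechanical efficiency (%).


eta = (W_mech / E_meta) * 100
eta = (415.2 / 1867.4) * 100
ratio = 0.2223
eta = 22.2341


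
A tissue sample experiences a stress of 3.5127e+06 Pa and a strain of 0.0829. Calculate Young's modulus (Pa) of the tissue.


E = stress / strain
E = 3.5127e+06 / 0.0829
E = 4.2373e+07


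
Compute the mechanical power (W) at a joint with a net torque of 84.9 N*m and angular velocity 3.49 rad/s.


P = M * omega
P = 84.9 * 3.49
P = 296.3010


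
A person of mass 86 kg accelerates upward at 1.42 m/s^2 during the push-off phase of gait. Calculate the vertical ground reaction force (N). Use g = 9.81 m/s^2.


GRF = m * (g + a)
GRF = 86 * (9.81 + 1.42)
GRF = 86 * 11.2300
GRF = 965.7800


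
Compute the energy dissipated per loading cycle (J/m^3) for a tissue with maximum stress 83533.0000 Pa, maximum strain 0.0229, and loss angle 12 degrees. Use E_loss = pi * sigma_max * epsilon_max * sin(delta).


E_loss = pi * sigma_max * epsilon_max * sin(delta)
delta = 12 deg = 0.2094 rad
sin(delta) = 0.2079
E_loss = pi * 83533.0000 * 0.0229 * 0.2079
E_loss = 1249.4600


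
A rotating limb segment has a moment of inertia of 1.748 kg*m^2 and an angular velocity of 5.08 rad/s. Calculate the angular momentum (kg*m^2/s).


L = I * omega
L = 1.748 * 5.08
L = 8.8798


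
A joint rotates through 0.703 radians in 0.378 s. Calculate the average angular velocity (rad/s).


omega = delta_theta / delta_t
omega = 0.703 / 0.378
omega = 1.8598


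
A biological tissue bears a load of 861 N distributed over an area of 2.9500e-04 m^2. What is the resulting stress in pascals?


stress = F / A
stress = 861 / 2.9500e-04
stress = 2.9186e+06


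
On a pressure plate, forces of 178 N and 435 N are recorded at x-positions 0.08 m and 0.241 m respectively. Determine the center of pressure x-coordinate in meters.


COP_x = (F1*x1 + F2*x2) / (F1 + F2)
COP_x = (178*0.08 + 435*0.241) / (178 + 435)
Numerator = 119.0750
Denominator = 613
COP_x = 0.1942


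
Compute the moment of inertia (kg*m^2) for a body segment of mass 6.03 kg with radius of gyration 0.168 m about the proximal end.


I = m * k^2
I = 6.03 * 0.168^2
k^2 = 0.0282
I = 0.1702


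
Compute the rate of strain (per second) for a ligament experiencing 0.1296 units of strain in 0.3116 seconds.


strain_rate = delta_strain / delta_t
strain_rate = 0.1296 / 0.3116
strain_rate = 0.4159


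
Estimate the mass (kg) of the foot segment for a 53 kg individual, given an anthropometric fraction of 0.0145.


m_segment = body_mass * fraction
m_segment = 53 * 0.0145
m_segment = 0.7685


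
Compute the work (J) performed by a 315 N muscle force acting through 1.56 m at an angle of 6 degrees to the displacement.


W = F * d * cos(theta)
theta = 6 deg = 0.1047 rad
cos(theta) = 0.9945
W = 315 * 1.56 * 0.9945
W = 488.7081


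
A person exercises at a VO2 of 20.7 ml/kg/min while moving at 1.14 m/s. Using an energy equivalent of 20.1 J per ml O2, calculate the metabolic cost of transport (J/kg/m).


Power per kg = VO2 * 20.1 / 60
Power per kg = 20.7 * 20.1 / 60 = 6.9345 W/kg
Cost = power_per_kg / speed
Cost = 6.9345 / 1.14
Cost = 6.0829


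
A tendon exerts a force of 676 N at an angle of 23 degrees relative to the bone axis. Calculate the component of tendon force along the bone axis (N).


F_eff = F_tendon * cos(theta)
theta = 23 deg = 0.4014 rad
cos(theta) = 0.9205
F_eff = 676 * 0.9205
F_eff = 622.2613


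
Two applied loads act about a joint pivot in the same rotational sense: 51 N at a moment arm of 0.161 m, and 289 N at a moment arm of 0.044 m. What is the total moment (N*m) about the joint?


M = F1 * d1 + F2 * d2
M = 51 * 0.161 + 289 * 0.044
M = 8.2110 + 12.7160
M = 20.9270


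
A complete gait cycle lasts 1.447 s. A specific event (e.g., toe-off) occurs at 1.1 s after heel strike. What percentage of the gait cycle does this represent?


pct = (event_time / cycle_time) * 100
pct = (1.1 / 1.447) * 100
ratio = 0.7602
pct = 76.0194


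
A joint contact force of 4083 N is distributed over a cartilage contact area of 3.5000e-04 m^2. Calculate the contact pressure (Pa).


P = F / A
P = 4083 / 3.5000e-04
P = 1.1666e+07


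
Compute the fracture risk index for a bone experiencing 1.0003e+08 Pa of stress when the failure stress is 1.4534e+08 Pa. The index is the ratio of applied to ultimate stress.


FRI = applied / ultimate
FRI = 1.0003e+08 / 1.4534e+08
FRI = 0.6882


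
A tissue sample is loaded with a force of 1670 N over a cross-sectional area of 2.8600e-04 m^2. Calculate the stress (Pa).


stress = F / A
stress = 1670 / 2.8600e-04
stress = 5.8392e+06


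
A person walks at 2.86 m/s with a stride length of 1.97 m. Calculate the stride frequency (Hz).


f = v / stride_length
f = 2.86 / 1.97
f = 1.4518


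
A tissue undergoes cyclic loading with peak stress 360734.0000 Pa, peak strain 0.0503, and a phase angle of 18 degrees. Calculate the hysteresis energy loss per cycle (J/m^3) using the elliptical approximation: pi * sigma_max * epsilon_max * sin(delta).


E_loss = pi * sigma_max * epsilon_max * sin(delta)
delta = 18 deg = 0.3142 rad
sin(delta) = 0.3090
E_loss = pi * 360734.0000 * 0.0503 * 0.3090
E_loss = 17615.1887


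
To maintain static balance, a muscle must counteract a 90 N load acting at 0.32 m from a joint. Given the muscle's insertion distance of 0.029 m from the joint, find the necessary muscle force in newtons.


F_muscle = W * d_load / d_muscle
F_muscle = 90 * 0.32 / 0.029
Numerator = 28.8000
F_muscle = 993.1034


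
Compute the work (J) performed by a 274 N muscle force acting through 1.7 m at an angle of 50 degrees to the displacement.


W = F * d * cos(theta)
theta = 50 deg = 0.8727 rad
cos(theta) = 0.6428
W = 274 * 1.7 * 0.6428
W = 299.4105


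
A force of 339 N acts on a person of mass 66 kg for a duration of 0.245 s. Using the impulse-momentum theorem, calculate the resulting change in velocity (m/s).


J = F * dt = 339 * 0.245 = 83.0550 N*s
delta_v = J / m
delta_v = 83.0550 / 66
delta_v = 1.2584


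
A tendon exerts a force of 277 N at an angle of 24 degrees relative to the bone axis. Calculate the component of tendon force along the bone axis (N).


F_eff = F_tendon * cos(theta)
theta = 24 deg = 0.4189 rad
cos(theta) = 0.9135
F_eff = 277 * 0.9135
F_eff = 253.0521


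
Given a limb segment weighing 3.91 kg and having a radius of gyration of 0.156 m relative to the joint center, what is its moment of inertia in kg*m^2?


I = m * k^2
I = 3.91 * 0.156^2
k^2 = 0.0243
I = 0.0952


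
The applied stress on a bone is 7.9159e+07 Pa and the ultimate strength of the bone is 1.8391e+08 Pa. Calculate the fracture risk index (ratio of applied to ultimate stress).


FRI = applied / ultimate
FRI = 7.9159e+07 / 1.8391e+08
FRI = 0.4304


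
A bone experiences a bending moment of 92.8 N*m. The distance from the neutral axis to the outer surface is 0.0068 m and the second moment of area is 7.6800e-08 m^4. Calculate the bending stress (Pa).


sigma = M * c / I
sigma = 92.8 * 0.0068 / 7.6800e-08
M * c = 0.6310
sigma = 8.2167e+06


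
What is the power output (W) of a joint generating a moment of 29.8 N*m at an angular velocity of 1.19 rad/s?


P = M * omega
P = 29.8 * 1.19
P = 35.4620


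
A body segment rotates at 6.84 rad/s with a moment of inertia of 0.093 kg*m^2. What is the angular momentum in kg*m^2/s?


L = I * omega
L = 0.093 * 6.84
L = 0.6361


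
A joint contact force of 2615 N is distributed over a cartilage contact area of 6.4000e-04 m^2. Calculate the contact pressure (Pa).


P = F / A
P = 2615 / 6.4000e-04
P = 4.0859e+06


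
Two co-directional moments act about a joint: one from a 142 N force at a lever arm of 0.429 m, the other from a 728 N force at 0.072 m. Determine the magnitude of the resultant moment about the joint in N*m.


M = F1 * d1 + F2 * d2
M = 142 * 0.429 + 728 * 0.072
M = 60.9180 + 52.4160
M = 113.3340


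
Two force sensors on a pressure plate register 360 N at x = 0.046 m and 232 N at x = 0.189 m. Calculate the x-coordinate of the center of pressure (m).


COP_x = (F1*x1 + F2*x2) / (F1 + F2)
COP_x = (360*0.046 + 232*0.189) / (360 + 232)
Numerator = 60.4080
Denominator = 592
COP_x = 0.1020


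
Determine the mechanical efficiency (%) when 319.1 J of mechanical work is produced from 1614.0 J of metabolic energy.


eta = (W_mech / E_meta) * 100
eta = (319.1 / 1614.0) * 100
ratio = 0.1977
eta = 19.7708


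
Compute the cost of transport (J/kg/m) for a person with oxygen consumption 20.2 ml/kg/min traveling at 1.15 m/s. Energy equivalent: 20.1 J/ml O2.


Power per kg = VO2 * 20.1 / 60
Power per kg = 20.2 * 20.1 / 60 = 6.7670 W/kg
Cost = power_per_kg / speed
Cost = 6.7670 / 1.15
Cost = 5.8843


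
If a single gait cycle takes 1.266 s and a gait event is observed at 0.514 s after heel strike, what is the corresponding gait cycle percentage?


pct = (event_time / cycle_time) * 100
pct = (0.514 / 1.266) * 100
ratio = 0.4060
pct = 40.6003


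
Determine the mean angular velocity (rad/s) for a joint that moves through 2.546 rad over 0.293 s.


omega = delta_theta / delta_t
omega = 2.546 / 0.293
omega = 8.6894


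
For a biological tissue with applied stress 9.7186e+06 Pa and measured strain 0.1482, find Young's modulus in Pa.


E = stress / strain
E = 9.7186e+06 / 0.1482
E = 6.5578e+07


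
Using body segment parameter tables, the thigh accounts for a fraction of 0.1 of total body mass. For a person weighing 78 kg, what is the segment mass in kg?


m_segment = body_mass * fraction
m_segment = 78 * 0.1
m_segment = 7.8000


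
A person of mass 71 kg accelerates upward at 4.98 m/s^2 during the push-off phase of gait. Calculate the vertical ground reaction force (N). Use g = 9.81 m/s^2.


GRF = m * (g + a)
GRF = 71 * (9.81 + 4.98)
GRF = 71 * 14.7900
GRF = 1050.0900


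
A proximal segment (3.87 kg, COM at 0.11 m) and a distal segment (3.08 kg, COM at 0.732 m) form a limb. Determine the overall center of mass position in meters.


COM = (m1*x1 + m2*x2) / (m1 + m2)
COM = (3.87*0.11 + 3.08*0.732) / (3.87 + 3.08)
Numerator = 2.6803
Denominator = 6.9500
COM = 0.3856


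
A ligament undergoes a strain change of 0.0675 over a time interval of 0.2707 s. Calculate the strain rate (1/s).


strain_rate = delta_strain / delta_t
strain_rate = 0.0675 / 0.2707
strain_rate = 0.2494


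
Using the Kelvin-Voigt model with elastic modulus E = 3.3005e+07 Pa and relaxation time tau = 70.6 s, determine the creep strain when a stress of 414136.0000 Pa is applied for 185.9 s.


epsilon(t) = (sigma/E) * (1 - exp(-t/tau))
sigma/E = 414136.0000 / 3.3005e+07 = 0.0125
exp(-t/tau) = exp(-185.9 / 70.6) = 0.0719
epsilon = 0.0125 * (1 - 0.0719)
epsilon = 0.0116


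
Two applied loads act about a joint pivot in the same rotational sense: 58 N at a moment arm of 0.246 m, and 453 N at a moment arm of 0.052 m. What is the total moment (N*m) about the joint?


M = F1 * d1 + F2 * d2
M = 58 * 0.246 + 453 * 0.052
M = 14.2680 + 23.5560
M = 37.8240


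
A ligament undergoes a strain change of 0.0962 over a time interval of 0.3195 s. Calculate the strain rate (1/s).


strain_rate = delta_strain / delta_t
strain_rate = 0.0962 / 0.3195
strain_rate = 0.3011


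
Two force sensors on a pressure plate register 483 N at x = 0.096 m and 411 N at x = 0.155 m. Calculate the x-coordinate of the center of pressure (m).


COP_x = (F1*x1 + F2*x2) / (F1 + F2)
COP_x = (483*0.096 + 411*0.155) / (483 + 411)
Numerator = 110.0730
Denominator = 894
COP_x = 0.1231


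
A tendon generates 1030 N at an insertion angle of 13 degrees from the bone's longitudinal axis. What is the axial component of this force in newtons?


F_eff = F_tendon * cos(theta)
theta = 13 deg = 0.2269 rad
cos(theta) = 0.9744
F_eff = 1030 * 0.9744
F_eff = 1003.6012


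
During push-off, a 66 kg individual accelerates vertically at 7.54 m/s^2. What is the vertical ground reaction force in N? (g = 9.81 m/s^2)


GRF = m * (g + a)
GRF = 66 * (9.81 + 7.54)
GRF = 66 * 17.3500
GRF = 1145.1000


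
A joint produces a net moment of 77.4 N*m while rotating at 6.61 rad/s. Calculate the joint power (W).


P = M * omega
P = 77.4 * 6.61
P = 511.6140


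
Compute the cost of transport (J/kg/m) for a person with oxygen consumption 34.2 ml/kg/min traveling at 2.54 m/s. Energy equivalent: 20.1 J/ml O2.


Power per kg = VO2 * 20.1 / 60
Power per kg = 34.2 * 20.1 / 60 = 11.4570 W/kg
Cost = power_per_kg / speed
Cost = 11.4570 / 2.54
Cost = 4.5106


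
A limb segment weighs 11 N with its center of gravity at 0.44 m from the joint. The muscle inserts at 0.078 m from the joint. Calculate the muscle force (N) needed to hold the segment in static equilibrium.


F_muscle = W * d_load / d_muscle
F_muscle = 11 * 0.44 / 0.078
Numerator = 4.8400
F_muscle = 62.0513


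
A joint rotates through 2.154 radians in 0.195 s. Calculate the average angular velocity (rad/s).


omega = delta_theta / delta_t
omega = 2.154 / 0.195
omega = 11.0462


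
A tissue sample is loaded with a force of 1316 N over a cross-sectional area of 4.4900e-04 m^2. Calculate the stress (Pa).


stress = F / A
stress = 1316 / 4.4900e-04
stress = 2.9310e+06


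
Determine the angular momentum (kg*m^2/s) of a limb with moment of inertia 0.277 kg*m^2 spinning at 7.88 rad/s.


L = I * omega
L = 0.277 * 7.88
L = 2.1828


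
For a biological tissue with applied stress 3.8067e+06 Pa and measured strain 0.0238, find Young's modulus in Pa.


E = stress / strain
E = 3.8067e+06 / 0.0238
E = 1.5995e+08


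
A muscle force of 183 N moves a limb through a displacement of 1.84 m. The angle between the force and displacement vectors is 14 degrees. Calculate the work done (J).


W = F * d * cos(theta)
theta = 14 deg = 0.2443 rad
cos(theta) = 0.9703
W = 183 * 1.84 * 0.9703
W = 326.7180


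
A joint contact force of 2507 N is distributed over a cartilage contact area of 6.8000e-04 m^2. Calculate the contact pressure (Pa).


P = F / A
P = 2507 / 6.8000e-04
P = 3.6868e+06


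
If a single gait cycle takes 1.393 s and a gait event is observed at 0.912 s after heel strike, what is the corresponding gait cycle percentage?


pct = (event_time / cycle_time) * 100
pct = (0.912 / 1.393) * 100
ratio = 0.6547
pct = 65.4702


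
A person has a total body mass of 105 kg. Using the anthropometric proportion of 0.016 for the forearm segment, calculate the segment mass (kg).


m_segment = body_mass * fraction
m_segment = 105 * 0.016
m_segment = 1.6800


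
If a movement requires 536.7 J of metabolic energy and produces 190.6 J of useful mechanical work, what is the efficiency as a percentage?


eta = (W_mech / E_meta) * 100
eta = (190.6 / 536.7) * 100
ratio = 0.3551
eta = 35.5133


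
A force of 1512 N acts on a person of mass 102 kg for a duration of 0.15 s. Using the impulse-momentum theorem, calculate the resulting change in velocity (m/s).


J = F * dt = 1512 * 0.15 = 226.8000 N*s
delta_v = J / m
delta_v = 226.8000 / 102
delta_v = 2.2235


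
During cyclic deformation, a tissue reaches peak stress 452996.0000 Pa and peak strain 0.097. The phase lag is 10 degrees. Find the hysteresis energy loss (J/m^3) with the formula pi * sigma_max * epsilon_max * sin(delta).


E_loss = pi * sigma_max * epsilon_max * sin(delta)
delta = 10 deg = 0.1745 rad
sin(delta) = 0.1736
E_loss = pi * 452996.0000 * 0.097 * 0.1736
E_loss = 23971.0029


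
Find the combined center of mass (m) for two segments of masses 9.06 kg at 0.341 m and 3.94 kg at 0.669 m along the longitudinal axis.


COM = (m1*x1 + m2*x2) / (m1 + m2)
COM = (9.06*0.341 + 3.94*0.669) / (9.06 + 3.94)
Numerator = 5.7253
Denominator = 13.0000
COM = 0.4404


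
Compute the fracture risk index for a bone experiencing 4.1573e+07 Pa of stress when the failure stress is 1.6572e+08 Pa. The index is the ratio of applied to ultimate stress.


FRI = applied / ultimate
FRI = 4.1573e+07 / 1.6572e+08
FRI = 0.2509


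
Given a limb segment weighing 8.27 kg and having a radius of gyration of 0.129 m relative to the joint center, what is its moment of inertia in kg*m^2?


I = m * k^2
I = 8.27 * 0.129^2
k^2 = 0.0166
I = 0.1376


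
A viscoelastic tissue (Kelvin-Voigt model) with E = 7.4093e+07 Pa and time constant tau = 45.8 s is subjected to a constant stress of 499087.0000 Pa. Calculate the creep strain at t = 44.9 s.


epsilon(t) = (sigma/E) * (1 - exp(-t/tau))
sigma/E = 499087.0000 / 7.4093e+07 = 0.0067
exp(-t/tau) = exp(-44.9 / 45.8) = 0.3752
epsilon = 0.0067 * (1 - 0.3752)
epsilon = 0.0042


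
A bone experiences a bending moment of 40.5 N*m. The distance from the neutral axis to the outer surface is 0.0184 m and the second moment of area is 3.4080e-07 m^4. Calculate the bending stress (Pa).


sigma = M * c / I
sigma = 40.5 * 0.0184 / 3.4080e-07
M * c = 0.7452
sigma = 2.1866e+06


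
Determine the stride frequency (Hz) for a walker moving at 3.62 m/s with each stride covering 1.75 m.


f = v / stride_length
f = 3.62 / 1.75
f = 2.0686


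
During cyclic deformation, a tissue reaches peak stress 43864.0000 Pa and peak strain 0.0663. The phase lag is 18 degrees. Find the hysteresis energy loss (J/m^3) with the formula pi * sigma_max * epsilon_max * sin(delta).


E_loss = pi * sigma_max * epsilon_max * sin(delta)
delta = 18 deg = 0.3142 rad
sin(delta) = 0.3090
E_loss = pi * 43864.0000 * 0.0663 * 0.3090
E_loss = 2823.2803


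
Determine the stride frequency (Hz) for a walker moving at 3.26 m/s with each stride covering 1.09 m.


f = v / stride_length
f = 3.26 / 1.09
f = 2.9908


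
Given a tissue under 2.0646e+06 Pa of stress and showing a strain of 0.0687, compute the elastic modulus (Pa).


E = stress / strain
E = 2.0646e+06 / 0.0687
E = 3.0052e+07


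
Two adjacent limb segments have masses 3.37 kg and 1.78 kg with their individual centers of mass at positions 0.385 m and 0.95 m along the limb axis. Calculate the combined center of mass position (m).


COM = (m1*x1 + m2*x2) / (m1 + m2)
COM = (3.37*0.385 + 1.78*0.95) / (3.37 + 1.78)
Numerator = 2.9884
Denominator = 5.1500
COM = 0.5803


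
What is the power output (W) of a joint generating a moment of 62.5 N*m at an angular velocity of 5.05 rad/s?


P = M * omega
P = 62.5 * 5.05
P = 315.6250


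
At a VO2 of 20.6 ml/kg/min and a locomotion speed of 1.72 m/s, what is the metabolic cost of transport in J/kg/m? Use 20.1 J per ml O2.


Power per kg = VO2 * 20.1 / 60
Power per kg = 20.6 * 20.1 / 60 = 6.9010 W/kg
Cost = power_per_kg / speed
Cost = 6.9010 / 1.72
Cost = 4.0122


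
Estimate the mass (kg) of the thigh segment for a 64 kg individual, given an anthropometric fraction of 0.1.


m_segment = body_mass * fraction
m_segment = 64 * 0.1
m_segment = 6.4000


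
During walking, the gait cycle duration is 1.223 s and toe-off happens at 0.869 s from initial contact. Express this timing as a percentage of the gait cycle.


pct = (event_time / cycle_time) * 100
pct = (0.869 / 1.223) * 100
ratio = 0.7105
pct = 71.0548


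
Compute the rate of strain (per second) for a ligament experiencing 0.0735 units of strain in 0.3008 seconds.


strain_rate = delta_strain / delta_t
strain_rate = 0.0735 / 0.3008
strain_rate = 0.2443


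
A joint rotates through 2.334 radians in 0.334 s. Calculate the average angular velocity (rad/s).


omega = delta_theta / delta_t
omega = 2.334 / 0.334
omega = 6.9880


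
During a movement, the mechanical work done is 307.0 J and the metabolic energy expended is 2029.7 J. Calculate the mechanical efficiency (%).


eta = (W_mech / E_meta) * 100
eta = (307.0 / 2029.7) * 100
ratio = 0.1513
eta = 15.1254


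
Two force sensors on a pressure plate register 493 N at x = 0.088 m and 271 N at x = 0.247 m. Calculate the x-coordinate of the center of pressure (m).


COP_x = (F1*x1 + F2*x2) / (F1 + F2)
COP_x = (493*0.088 + 271*0.247) / (493 + 271)
Numerator = 110.3210
Denominator = 764
COP_x = 0.1444


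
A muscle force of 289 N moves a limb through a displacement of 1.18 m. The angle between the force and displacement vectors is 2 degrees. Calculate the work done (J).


W = F * d * cos(theta)
theta = 2 deg = 0.0349 rad
cos(theta) = 0.9994
W = 289 * 1.18 * 0.9994
W = 340.8123


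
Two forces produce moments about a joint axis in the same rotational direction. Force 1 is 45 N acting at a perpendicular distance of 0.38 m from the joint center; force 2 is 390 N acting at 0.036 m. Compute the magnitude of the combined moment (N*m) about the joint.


M = F1 * d1 + F2 * d2
M = 45 * 0.38 + 390 * 0.036
M = 17.1000 + 14.0400
M = 31.1400


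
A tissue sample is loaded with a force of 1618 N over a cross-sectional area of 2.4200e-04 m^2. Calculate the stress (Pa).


stress = F / A
stress = 1618 / 2.4200e-04
stress = 6.6860e+06


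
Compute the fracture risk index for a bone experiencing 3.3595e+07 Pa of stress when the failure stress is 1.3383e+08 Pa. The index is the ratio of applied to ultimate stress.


FRI = applied / ultimate
FRI = 3.3595e+07 / 1.3383e+08
FRI = 0.2510


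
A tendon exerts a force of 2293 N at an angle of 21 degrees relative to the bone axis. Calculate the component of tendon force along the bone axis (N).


F_eff = F_tendon * cos(theta)
theta = 21 deg = 0.3665 rad
cos(theta) = 0.9336
F_eff = 2293 * 0.9336
F_eff = 2140.6999


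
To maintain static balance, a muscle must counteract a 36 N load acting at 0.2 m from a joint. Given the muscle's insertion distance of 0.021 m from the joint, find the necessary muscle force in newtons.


F_muscle = W * d_load / d_muscle
F_muscle = 36 * 0.2 / 0.021
Numerator = 7.2000
F_muscle = 342.8571


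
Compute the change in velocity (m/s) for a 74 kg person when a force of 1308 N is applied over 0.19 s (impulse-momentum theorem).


J = F * dt = 1308 * 0.19 = 248.5200 N*s
delta_v = J / m
delta_v = 248.5200 / 74
delta_v = 3.3584


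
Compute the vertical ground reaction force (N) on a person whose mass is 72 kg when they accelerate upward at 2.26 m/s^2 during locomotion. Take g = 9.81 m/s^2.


GRF = m * (g + a)
GRF = 72 * (9.81 + 2.26)
GRF = 72 * 12.0700
GRF = 869.0400


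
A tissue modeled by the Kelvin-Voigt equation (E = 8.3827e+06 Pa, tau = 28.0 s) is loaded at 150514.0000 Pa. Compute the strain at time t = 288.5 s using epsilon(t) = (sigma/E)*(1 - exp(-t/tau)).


epsilon(t) = (sigma/E) * (1 - exp(-t/tau))
sigma/E = 150514.0000 / 8.3827e+06 = 0.0180
exp(-t/tau) = exp(-288.5 / 28.0) = 3.3513e-05
epsilon = 0.0180 * (1 - 3.3513e-05)
epsilon = 0.0180


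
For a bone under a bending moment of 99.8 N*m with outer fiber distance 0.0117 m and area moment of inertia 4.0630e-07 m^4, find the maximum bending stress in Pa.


sigma = M * c / I
sigma = 99.8 * 0.0117 / 4.0630e-07
M * c = 1.1677
sigma = 2.8739e+06


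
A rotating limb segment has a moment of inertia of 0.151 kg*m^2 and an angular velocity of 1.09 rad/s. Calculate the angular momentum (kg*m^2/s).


L = I * omega
L = 0.151 * 1.09
L = 0.1646


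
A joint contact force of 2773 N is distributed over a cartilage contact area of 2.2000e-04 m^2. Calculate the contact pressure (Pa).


P = F / A
P = 2773 / 2.2000e-04
P = 1.2605e+07


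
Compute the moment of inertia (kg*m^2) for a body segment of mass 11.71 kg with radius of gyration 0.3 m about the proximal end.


I = m * k^2
I = 11.71 * 0.3^2
k^2 = 0.0900
I = 1.0539


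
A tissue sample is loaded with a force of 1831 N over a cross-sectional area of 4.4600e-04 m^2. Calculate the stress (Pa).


stress = F / A
stress = 1831 / 4.4600e-04
stress = 4.1054e+06


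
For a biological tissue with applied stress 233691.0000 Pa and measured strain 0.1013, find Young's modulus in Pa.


E = stress / strain
E = 233691.0000 / 0.1013
E = 2.3069e+06


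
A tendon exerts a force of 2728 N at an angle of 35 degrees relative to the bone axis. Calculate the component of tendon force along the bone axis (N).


F_eff = F_tendon * cos(theta)
theta = 35 deg = 0.6109 rad
cos(theta) = 0.8192
F_eff = 2728 * 0.8192
F_eff = 2234.6468


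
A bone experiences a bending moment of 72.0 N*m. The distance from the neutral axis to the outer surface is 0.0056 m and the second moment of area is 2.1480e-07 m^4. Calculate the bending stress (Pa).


sigma = M * c / I
sigma = 72.0 * 0.0056 / 2.1480e-07
M * c = 0.4032
sigma = 1.8771e+06


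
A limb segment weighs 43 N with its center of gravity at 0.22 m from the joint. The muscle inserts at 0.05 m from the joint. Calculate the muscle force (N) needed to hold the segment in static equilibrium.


F_muscle = W * d_load / d_muscle
F_muscle = 43 * 0.22 / 0.05
Numerator = 9.4600
F_muscle = 189.2000


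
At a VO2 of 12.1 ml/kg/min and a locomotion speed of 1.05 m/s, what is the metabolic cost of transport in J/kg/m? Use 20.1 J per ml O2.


Power per kg = VO2 * 20.1 / 60
Power per kg = 12.1 * 20.1 / 60 = 4.0535 W/kg
Cost = power_per_kg / speed
Cost = 4.0535 / 1.05
Cost = 3.8605


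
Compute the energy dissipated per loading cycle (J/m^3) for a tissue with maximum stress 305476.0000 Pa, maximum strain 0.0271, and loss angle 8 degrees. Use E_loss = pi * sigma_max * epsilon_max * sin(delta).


E_loss = pi * sigma_max * epsilon_max * sin(delta)
delta = 8 deg = 0.1396 rad
sin(delta) = 0.1392
E_loss = pi * 305476.0000 * 0.0271 * 0.1392
E_loss = 3619.5249


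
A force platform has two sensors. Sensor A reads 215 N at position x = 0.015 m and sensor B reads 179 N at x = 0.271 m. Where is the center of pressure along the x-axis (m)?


COP_x = (F1*x1 + F2*x2) / (F1 + F2)
COP_x = (215*0.015 + 179*0.271) / (215 + 179)
Numerator = 51.7340
Denominator = 394
COP_x = 0.1313


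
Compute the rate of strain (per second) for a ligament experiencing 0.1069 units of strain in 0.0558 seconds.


strain_rate = delta_strain / delta_t
strain_rate = 0.1069 / 0.0558
strain_rate = 1.9158


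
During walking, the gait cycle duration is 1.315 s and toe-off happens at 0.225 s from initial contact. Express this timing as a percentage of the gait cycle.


pct = (event_time / cycle_time) * 100
pct = (0.225 / 1.315) * 100
ratio = 0.1711
pct = 17.1103


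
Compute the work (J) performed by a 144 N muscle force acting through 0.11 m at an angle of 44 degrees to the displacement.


W = F * d * cos(theta)
theta = 44 deg = 0.7679 rad
cos(theta) = 0.7193
W = 144 * 0.11 * 0.7193
W = 11.3943


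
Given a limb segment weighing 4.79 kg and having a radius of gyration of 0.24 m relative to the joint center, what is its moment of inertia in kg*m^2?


I = m * k^2
I = 4.79 * 0.24^2
k^2 = 0.0576
I = 0.2759


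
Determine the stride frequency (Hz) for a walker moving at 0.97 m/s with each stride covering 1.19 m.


f = v / stride_length
f = 0.97 / 1.19
f = 0.8151


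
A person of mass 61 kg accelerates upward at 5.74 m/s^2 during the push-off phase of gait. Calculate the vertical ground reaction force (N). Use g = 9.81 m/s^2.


GRF = m * (g + a)
GRF = 61 * (9.81 + 5.74)
GRF = 61 * 15.5500
GRF = 948.5500


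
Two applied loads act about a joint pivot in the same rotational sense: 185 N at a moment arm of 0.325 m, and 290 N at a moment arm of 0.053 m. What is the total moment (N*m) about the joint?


M = F1 * d1 + F2 * d2
M = 185 * 0.325 + 290 * 0.053
M = 60.1250 + 15.3700
M = 75.4950
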